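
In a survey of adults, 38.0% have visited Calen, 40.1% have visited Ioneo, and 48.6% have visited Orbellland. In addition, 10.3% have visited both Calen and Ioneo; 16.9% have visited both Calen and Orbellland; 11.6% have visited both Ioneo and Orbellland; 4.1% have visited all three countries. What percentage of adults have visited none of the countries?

P(union) = 38.0 + 40.1 + 48.6 − 10.3 − 16.9 − 11.6 + 4.1 = 92.0%
P(none) = 100% − 92.0% = 8.0%

8.0%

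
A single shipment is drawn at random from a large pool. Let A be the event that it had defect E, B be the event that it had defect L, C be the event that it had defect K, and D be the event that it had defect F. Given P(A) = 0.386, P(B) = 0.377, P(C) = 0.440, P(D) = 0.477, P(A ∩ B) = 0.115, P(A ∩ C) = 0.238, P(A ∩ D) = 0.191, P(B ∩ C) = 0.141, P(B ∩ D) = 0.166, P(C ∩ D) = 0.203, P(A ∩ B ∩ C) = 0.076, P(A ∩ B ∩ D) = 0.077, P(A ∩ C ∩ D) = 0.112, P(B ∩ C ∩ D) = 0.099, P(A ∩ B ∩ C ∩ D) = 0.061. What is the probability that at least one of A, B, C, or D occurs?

0.929

Apply inclusion-exclusion:
P(A ∪ B ∪ C ∪ D) = 0.386 + 0.377 + 0.440 + 0.477 − 0.115 − 0.238 − 0.191 − 0.141 − 0.166 − 0.203 + 0.076 + 0.077 + 0.112 + 0.099 − 0.061 = 0.929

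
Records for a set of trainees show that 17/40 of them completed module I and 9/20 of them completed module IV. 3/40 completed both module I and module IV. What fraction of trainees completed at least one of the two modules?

Apply inclusion-exclusion:
P(≥1) = 17/40 + 9/20 − 3/40 = 4/5

4/5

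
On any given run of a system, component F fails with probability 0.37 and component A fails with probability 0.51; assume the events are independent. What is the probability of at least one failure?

0.6913

Independence gives P(none) = ∏(1 − pᵢ).
P(none) = (1 − 0.37) × (1 − 0.51) = 0.63 × 0.49 = 0.3087
P(at least one) = 1 − 0.3087 = 0.6913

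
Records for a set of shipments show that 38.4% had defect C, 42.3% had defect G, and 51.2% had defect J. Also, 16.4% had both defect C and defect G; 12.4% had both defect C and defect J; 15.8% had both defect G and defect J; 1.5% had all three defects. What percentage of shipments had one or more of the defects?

88.8%

P(union) = 38.4 + 42.3 + 51.2 − 16.4 − 12.4 − 15.8 + 1.5 = 88.8%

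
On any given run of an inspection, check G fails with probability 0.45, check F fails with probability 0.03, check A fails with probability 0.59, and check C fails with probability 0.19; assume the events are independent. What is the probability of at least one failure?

0.82282465

Since the events are independent, P(none) is the product of the individual non-occurrence probabilities.
P(none) = (1 − 0.45) × (1 − 0.03) × (1 − 0.59) × (1 − 0.19) = 0.55 × 0.97 × 0.41 × 0.81 = 0.17717535
P(at least one) = 1 − 0.17717535 = 0.82282465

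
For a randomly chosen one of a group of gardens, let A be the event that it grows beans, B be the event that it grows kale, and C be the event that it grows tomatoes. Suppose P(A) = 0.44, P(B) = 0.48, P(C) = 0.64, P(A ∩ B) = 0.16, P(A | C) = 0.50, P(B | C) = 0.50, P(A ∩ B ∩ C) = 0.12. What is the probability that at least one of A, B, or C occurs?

0.88

P(A ∩ C) = P(C)·P(A|C) = 0.64 × 0.50 = 0.32
P(B ∩ C) = P(C)·P(B|C) = 0.64 × 0.50 = 0.32
P(A ∪ B ∪ C) = 0.44 + 0.48 + 0.64 − 0.16 − 0.32 − 0.32 + 0.12 = 0.88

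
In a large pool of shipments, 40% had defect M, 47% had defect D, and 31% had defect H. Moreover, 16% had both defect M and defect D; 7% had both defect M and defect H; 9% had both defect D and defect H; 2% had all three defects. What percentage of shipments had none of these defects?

Apply inclusion-exclusion:
P(≥1) = 40 + 47 + 31 − 16 − 7 − 9 + 2 = 88%
P(none) = 100% − 88% = 12%

12%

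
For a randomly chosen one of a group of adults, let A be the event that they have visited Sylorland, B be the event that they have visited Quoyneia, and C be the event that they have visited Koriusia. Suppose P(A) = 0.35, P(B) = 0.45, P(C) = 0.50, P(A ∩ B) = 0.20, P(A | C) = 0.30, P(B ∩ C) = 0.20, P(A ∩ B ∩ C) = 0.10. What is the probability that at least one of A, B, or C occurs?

0.85

P(A ∩ C) = P(C)·P(A|C) = 0.50 × 0.30 = 0.15
P(A ∪ B ∪ C) = 0.35 + 0.45 + 0.50 − 0.20 − 0.15 − 0.20 + 0.10 = 0.85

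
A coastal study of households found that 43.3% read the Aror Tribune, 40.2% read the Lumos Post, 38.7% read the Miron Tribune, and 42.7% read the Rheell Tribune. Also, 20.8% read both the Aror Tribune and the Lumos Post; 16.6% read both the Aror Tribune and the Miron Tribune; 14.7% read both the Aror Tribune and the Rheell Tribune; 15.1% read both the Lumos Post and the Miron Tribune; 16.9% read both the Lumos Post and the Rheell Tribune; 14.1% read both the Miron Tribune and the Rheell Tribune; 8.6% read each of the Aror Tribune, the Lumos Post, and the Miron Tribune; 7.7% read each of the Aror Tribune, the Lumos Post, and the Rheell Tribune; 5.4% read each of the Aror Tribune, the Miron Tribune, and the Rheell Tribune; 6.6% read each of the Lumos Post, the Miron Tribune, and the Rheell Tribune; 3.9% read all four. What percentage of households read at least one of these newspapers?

91.1%

P(at least one) = 43.3 + 40.2 + 38.7 + 42.7 − 20.8 − 16.6 − 14.7 − 15.1 − 16.9 − 14.1 + 8.6 + 7.7 + 5.4 + 6.6 − 3.9 = 91.1%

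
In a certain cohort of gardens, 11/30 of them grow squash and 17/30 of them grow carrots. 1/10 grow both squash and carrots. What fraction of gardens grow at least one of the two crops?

5/6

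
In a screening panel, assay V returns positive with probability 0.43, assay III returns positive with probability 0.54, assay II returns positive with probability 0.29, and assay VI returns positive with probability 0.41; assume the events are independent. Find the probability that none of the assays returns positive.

0.10983558

P(none) = (1 − 0.43) × (1 − 0.54) × (1 − 0.29) × (1 − 0.41) = 0.57 × 0.46 × 0.71 × 0.59 = 0.10983558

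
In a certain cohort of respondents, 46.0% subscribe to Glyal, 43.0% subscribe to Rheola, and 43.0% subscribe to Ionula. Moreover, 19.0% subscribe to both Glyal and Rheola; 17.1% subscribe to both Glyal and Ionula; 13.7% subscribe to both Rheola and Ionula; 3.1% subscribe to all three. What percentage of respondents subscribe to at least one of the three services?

85.3%

P(union) = 46.0 + 43.0 + 43.0 − 19.0 − 17.1 − 13.7 + 3.1 = 85.3%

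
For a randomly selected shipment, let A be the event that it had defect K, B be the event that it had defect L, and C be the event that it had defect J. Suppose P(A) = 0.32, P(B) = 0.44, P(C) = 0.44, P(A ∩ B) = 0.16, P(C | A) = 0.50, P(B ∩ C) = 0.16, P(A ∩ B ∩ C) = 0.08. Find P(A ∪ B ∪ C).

P(A ∩ C) = P(A)·P(C|A) = 0.32 × 0.50 = 0.16
By inclusion-exclusion,
P(A ∪ B ∪ C) = 0.32 + 0.44 + 0.44 − 0.16 − 0.16 − 0.16 + 0.08 = 0.80

0.80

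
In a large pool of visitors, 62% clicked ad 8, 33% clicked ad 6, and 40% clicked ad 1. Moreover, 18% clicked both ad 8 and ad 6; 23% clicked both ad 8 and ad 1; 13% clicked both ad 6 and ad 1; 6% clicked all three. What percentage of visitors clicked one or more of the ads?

87%

Inclusion–exclusion gives
P(at least one) = 62 + 33 + 40 − 18 − 23 − 13 + 6 = 87%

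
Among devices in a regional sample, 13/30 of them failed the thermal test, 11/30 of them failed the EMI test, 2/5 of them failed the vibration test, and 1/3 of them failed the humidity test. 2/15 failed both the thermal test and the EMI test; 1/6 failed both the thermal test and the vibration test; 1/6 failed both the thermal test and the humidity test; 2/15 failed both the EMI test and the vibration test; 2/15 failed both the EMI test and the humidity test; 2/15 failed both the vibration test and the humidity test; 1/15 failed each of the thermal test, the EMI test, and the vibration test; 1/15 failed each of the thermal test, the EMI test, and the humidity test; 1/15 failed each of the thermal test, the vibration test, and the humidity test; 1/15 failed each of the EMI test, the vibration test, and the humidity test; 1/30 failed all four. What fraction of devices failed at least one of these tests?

Apply inclusion-exclusion:
P(union) = 13/30 + 11/30 + 2/5 + 1/3 − 2/15 − 1/6 − 1/6 − 2/15 − 2/15 − 2/15 + 1/15 + 1/15 + 1/15 + 1/15 − 1/30 = 9/10

9/10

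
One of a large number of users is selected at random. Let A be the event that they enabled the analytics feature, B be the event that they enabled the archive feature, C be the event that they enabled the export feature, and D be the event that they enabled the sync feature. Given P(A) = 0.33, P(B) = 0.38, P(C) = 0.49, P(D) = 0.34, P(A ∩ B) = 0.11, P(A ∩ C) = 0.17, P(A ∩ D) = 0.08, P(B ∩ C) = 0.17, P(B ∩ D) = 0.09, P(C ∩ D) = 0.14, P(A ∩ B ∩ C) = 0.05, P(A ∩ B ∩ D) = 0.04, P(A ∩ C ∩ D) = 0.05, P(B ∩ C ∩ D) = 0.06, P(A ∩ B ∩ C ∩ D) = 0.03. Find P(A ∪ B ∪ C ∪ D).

P(A ∪ B ∪ C ∪ D) = 0.33 + 0.38 + 0.49 + 0.34 − 0.11 − 0.17 − 0.08 − 0.17 − 0.09 − 0.14 + 0.05 + 0.04 + 0.05 + 0.06 − 0.03 = 0.95

0.95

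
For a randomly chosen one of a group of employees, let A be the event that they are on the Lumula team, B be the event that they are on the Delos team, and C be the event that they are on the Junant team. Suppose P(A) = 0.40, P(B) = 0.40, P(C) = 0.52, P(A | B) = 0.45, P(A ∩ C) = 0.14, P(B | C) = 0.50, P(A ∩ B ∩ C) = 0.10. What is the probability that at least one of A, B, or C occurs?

P(A ∩ B) = P(B)·P(A|B) = 0.40 × 0.45 = 0.18
P(B ∩ C) = P(C)·P(B|C) = 0.52 × 0.50 = 0.26
Apply inclusion-exclusion:
P(A ∪ B ∪ C) = 0.40 + 0.40 + 0.52 − 0.18 − 0.14 − 0.26 + 0.10 = 0.84

0.84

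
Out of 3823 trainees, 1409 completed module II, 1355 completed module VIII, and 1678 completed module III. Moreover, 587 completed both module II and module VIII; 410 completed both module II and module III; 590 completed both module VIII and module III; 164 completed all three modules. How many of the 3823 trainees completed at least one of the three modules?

|at least one| = 1409 + 1355 + 1678 − 587 − 410 − 590 + 164 = 3019

3019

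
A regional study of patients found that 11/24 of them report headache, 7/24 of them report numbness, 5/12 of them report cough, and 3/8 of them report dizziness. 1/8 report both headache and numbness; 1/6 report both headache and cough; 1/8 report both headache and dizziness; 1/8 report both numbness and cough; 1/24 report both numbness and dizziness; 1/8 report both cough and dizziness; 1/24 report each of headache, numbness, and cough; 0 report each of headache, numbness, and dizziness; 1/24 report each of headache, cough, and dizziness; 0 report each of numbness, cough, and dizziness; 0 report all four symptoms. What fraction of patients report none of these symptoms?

1/12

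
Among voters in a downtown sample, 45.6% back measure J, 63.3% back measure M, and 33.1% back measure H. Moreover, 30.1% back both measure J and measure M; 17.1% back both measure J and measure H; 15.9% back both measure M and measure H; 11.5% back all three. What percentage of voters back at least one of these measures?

90.4%

P(at least one) = 45.6 + 63.3 + 33.1 − 30.1 − 17.1 − 15.9 + 11.5 = 90.4%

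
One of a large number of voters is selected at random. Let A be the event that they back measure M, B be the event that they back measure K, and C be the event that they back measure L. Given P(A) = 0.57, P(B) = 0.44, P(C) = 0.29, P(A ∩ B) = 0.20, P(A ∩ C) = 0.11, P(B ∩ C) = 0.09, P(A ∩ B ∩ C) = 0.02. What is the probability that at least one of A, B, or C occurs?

0.92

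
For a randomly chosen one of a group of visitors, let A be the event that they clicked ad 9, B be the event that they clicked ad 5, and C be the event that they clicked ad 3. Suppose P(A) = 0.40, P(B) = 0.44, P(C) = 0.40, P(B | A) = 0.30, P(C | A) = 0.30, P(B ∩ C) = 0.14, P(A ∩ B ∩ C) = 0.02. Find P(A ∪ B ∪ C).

P(A ∩ B) = P(A)·P(B|A) = 0.40 × 0.30 = 0.12
P(A ∩ C) = P(A)·P(C|A) = 0.40 × 0.30 = 0.12
P(A ∪ B ∪ C) = 0.40 + 0.44 + 0.40 − 0.12 − 0.12 − 0.14 + 0.02 = 0.88

0.88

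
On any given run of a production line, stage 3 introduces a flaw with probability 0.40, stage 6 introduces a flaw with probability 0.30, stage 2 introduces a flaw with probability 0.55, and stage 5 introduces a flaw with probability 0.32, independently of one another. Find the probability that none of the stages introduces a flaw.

0.12852

P(none) = (1 − 0.40) × (1 − 0.30) × (1 − 0.55) × (1 − 0.32) = 0.60 × 0.70 × 0.45 × 0.68 = 0.12852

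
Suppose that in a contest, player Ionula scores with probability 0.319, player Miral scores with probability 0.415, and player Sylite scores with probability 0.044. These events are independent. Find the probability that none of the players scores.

Independence gives P(none) = ∏(1 − pᵢ).
P(none) = (1 − 0.319) × (1 − 0.415) × (1 − 0.044) = 0.681 × 0.585 × 0.956 = 0.38085606

0.38085606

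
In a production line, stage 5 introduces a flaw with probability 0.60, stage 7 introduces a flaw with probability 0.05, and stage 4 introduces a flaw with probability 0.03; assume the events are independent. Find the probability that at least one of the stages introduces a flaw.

P(none) = (1 − 0.60) × (1 − 0.05) × (1 − 0.03) = 0.40 × 0.95 × 0.97 = 0.3686
P(at least one) = 1 − 0.3686 = 0.6314

0.6314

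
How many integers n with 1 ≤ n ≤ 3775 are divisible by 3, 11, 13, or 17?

By inclusion–exclusion:
floor(3775/3) + floor(3775/11) + floor(3775/13) + floor(3775/17) − floor(3775/33) − floor(3775/39) − floor(3775/51) − floor(3775/143) − floor(3775/187) − floor(3775/221) + floor(3775/429) + floor(3775/561) + floor(3775/663) + floor(3775/2431) − floor(3775/7293) = 1258 + 343 + 290 + 222 − 114 − 96 − 74 − 26 − 20 − 17 + 8 + 6 + 5 + 1 − 0 = 1786

1786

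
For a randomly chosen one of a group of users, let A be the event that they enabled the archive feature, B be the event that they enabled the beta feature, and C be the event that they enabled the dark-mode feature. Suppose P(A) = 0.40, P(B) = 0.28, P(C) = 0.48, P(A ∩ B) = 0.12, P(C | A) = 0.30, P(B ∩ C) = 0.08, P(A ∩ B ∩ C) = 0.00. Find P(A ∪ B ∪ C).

0.84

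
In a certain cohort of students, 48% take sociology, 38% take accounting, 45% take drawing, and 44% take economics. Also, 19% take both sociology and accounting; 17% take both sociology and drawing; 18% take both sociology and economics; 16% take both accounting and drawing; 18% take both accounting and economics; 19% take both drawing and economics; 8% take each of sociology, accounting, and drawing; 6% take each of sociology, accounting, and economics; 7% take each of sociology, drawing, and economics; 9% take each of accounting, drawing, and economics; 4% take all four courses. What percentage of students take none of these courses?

6%

Inclusion–exclusion gives
P(at least one) = 48 + 38 + 45 + 44 − 19 − 17 − 18 − 16 − 18 − 19 + 8 + 6 + 7 + 9 − 4 = 94%
P(none) = 100% − 94% = 6%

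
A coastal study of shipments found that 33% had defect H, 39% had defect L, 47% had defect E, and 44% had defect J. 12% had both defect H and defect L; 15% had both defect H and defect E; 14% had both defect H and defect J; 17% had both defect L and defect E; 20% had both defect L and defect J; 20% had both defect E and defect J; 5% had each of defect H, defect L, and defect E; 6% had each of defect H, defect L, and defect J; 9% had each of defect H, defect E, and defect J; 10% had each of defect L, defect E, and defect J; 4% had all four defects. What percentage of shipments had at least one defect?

91%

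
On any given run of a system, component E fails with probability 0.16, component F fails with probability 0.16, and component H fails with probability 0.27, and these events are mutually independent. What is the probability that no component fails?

0.515088

Since the events are independent, P(none) is the product of the individual non-occurrence probabilities.
P(none) = (1 − 0.16) × (1 − 0.16) × (1 − 0.27) = 0.84 × 0.84 × 0.73 = 0.515088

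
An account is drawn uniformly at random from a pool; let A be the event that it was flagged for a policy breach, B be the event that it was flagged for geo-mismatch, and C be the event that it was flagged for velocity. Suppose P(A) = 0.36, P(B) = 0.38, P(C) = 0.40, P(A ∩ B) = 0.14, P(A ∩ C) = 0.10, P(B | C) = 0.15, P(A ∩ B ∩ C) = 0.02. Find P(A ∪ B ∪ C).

P(B ∩ C) = P(C)·P(B|C) = 0.40 × 0.15 = 0.06
Apply inclusion-exclusion:
P(A ∪ B ∪ C) = 0.36 + 0.38 + 0.40 − 0.14 − 0.10 − 0.06 + 0.02 = 0.86

0.86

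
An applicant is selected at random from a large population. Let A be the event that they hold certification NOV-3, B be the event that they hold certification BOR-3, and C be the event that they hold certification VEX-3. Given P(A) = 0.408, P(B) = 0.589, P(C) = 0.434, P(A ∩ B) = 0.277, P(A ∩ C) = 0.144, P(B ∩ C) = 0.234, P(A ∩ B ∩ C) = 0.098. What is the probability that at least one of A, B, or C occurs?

0.874

By inclusion–exclusion:
P(A ∪ B ∪ C) = 0.408 + 0.589 + 0.434 − 0.277 − 0.144 − 0.234 + 0.098 = 0.874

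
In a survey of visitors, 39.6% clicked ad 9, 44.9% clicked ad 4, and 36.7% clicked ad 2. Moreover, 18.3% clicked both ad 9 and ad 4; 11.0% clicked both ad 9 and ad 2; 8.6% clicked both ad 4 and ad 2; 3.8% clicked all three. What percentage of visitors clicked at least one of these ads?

Inclusion–exclusion gives
P(≥1) = 39.6 + 44.9 + 36.7 − 18.3 − 11.0 − 8.6 + 3.8 = 87.1%

87.1%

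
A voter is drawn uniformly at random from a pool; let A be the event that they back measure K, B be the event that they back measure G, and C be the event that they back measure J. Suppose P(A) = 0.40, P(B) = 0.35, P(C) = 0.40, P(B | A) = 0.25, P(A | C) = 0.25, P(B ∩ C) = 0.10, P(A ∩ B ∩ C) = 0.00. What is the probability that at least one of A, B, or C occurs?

0.85

P(A ∩ B) = P(A)·P(B|A) = 0.40 × 0.25 = 0.10
P(A ∩ C) = P(C)·P(A|C) = 0.40 × 0.25 = 0.10
Apply inclusion-exclusion:
P(A ∪ B ∪ C) = 0.40 + 0.35 + 0.40 − 0.10 − 0.10 − 0.10 + 0.00 = 0.85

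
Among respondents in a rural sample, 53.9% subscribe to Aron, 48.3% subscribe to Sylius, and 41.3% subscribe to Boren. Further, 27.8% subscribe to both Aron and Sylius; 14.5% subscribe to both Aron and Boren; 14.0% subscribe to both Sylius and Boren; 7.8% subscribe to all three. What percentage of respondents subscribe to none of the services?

5.0%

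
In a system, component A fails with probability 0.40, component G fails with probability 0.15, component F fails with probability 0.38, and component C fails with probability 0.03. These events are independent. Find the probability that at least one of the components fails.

0.693286

Independence gives P(none) = ∏(1 − pᵢ).
P(none) = (1 − 0.40) × (1 − 0.15) × (1 − 0.38) × (1 − 0.03) = 0.60 × 0.85 × 0.62 × 0.97 = 0.306714
P(at least one) = 1 − 0.306714 = 0.693286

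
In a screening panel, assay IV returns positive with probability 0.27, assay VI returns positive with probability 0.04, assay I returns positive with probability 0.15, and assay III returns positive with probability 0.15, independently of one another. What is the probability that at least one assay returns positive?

0.493672

P(none) = (1 − 0.27) × (1 − 0.04) × (1 − 0.15) × (1 − 0.15) = 0.73 × 0.96 × 0.85 × 0.85 = 0.506328
P(at least one) = 1 − 0.506328 = 0.493672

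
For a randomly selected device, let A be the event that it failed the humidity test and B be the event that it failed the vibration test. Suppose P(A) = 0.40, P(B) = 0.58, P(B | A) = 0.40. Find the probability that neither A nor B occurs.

P(A ∩ B) = P(A)·P(B|A) = 0.40 × 0.40 = 0.16
P(A ∪ B) = 0.40 + 0.58 − 0.16 = 0.82
P(none) = 1 − 0.82 = 0.18

0.18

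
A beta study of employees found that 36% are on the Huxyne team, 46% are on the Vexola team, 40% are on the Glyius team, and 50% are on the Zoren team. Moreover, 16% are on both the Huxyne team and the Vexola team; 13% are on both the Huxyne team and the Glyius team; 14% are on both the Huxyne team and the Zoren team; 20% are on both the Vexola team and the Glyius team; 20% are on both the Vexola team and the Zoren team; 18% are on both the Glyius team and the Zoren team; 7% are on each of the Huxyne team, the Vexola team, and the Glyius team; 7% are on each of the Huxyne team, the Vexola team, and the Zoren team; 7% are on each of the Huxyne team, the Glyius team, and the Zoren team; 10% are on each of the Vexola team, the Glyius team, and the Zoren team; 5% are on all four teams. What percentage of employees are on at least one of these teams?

Inclusion–exclusion gives
P(≥1) = 36 + 46 + 40 + 50 − 16 − 13 − 14 − 20 − 20 − 18 + 7 + 7 + 7 + 10 − 5 = 97%

97%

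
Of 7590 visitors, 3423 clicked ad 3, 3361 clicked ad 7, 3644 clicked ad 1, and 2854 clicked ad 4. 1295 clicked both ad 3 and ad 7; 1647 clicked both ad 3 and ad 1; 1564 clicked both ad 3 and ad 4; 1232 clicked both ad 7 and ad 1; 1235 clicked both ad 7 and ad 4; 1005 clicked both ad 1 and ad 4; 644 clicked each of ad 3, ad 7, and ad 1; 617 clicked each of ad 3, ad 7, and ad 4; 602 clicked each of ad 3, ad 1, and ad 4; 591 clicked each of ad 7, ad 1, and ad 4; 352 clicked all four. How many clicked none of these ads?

By inclusion-exclusion,
|at least one| = 3423 + 3361 + 3644 + 2854 − 1295 − 1647 − 1564 − 1232 − 1235 − 1005 + 644 + 617 + 602 + 591 − 352 = 7406
None: 7590 − 7406 = 184

184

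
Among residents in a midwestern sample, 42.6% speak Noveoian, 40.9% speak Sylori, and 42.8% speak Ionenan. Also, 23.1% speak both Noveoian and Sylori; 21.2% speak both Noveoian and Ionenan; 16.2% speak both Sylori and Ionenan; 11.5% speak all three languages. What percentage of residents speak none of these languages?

22.7%

Using inclusion–exclusion:
P(at least one) = 42.6 + 40.9 + 42.8 − 23.1 − 21.2 − 16.2 + 11.5 = 77.3%
P(none) = 100% − 77.3% = 22.7%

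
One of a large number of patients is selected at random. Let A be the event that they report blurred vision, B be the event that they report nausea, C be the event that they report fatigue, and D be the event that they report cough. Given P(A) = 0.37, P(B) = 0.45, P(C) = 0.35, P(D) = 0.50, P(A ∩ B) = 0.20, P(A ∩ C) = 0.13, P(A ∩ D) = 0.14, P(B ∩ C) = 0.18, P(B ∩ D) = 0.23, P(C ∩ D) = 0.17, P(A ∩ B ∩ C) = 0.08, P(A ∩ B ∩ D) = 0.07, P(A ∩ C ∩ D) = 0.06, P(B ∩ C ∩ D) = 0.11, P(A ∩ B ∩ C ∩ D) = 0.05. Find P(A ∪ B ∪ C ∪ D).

0.89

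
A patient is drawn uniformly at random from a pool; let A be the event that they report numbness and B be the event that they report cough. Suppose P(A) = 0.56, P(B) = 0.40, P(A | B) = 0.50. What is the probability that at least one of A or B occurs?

0.76

P(A ∩ B) = P(B)·P(A|B) = 0.40 × 0.50 = 0.20
P(A ∪ B) = 0.56 + 0.40 − 0.20 = 0.76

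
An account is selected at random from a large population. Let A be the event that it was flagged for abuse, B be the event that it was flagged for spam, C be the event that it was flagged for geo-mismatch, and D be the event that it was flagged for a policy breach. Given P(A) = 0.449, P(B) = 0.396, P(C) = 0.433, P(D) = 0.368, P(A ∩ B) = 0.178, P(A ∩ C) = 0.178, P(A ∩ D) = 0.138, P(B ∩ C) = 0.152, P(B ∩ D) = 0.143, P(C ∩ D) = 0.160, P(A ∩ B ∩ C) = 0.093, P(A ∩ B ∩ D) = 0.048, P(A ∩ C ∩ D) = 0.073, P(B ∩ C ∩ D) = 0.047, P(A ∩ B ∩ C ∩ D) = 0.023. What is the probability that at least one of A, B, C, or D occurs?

Using inclusion–exclusion:
P(A ∪ B ∪ C ∪ D) = 0.449 + 0.396 + 0.433 + 0.368 − 0.178 − 0.178 − 0.138 − 0.152 − 0.143 − 0.160 + 0.093 + 0.048 + 0.073 + 0.047 − 0.023 = 0.935

0.935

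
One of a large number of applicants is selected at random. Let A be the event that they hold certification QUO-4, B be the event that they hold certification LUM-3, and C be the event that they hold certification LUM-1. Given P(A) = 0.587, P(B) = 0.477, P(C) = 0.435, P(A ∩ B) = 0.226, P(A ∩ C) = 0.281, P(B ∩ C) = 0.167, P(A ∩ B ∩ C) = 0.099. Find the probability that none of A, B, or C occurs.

0.076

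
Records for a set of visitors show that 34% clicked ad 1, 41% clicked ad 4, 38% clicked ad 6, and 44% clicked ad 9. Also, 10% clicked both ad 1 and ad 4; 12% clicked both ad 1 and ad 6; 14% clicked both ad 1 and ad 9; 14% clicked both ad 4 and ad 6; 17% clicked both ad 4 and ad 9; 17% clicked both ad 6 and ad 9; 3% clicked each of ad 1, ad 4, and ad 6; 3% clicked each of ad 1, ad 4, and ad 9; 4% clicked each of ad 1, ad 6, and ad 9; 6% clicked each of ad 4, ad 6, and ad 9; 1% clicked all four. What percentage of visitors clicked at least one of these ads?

88%

P(union) = 34 + 41 + 38 + 44 − 10 − 12 − 14 − 14 − 17 − 17 + 3 + 3 + 4 + 6 − 1 = 88%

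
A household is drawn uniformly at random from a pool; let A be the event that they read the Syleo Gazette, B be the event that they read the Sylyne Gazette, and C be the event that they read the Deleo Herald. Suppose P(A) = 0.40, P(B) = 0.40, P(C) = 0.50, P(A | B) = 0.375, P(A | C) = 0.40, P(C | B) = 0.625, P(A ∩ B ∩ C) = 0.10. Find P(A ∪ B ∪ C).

0.80

P(A ∩ B) = P(B)·P(A|B) = 0.40 × 0.375 = 0.15
P(A ∩ C) = P(C)·P(A|C) = 0.50 × 0.40 = 0.20
P(B ∩ C) = P(B)·P(C|B) = 0.40 × 0.625 = 0.25
P(A ∪ B ∪ C) = 0.40 + 0.40 + 0.50 − 0.15 − 0.20 − 0.25 + 0.10 = 0.80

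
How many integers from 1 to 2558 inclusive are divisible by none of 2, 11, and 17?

1095

Apply inclusion-exclusion:
floor(2558/2) + floor(2558/11) + floor(2558/17) − floor(2558/22) − floor(2558/34) − floor(2558/187) + floor(2558/374) = 1279 + 232 + 150 − 116 − 75 − 13 + 6 = 1463
2558 − 1463 = 1095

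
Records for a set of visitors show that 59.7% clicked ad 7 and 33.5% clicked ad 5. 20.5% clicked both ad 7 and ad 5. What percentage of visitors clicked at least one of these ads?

P(≥1) = 59.7 + 33.5 − 20.5 = 72.7%

72.7%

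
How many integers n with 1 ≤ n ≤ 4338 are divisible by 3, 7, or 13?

2049

Apply inclusion-exclusion:
⌊4338/3⌋ + ⌊4338/7⌋ + ⌊4338/13⌋ − ⌊4338/21⌋ − ⌊4338/39⌋ − ⌊4338/91⌋ + ⌊4338/273⌋ = 1446 + 619 + 333 − 206 − 111 − 47 + 15 = 2049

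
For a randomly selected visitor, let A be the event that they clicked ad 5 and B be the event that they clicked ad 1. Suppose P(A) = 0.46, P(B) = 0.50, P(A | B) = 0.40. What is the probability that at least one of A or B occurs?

0.76

P(A ∩ B) = P(B)·P(A|B) = 0.50 × 0.40 = 0.20
P(A ∪ B) = 0.46 + 0.50 − 0.20 = 0.76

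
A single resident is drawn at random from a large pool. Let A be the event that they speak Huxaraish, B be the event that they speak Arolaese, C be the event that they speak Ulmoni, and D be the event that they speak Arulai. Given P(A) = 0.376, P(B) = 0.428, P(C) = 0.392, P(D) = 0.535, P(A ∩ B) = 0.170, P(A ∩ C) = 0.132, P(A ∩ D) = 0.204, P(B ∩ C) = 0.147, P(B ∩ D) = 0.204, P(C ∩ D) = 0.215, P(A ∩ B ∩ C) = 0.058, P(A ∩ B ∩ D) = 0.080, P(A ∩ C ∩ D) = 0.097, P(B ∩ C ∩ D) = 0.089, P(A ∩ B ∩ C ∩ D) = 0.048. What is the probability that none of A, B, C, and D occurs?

0.065

P(A ∪ B ∪ C ∪ D) = 0.376 + 0.428 + 0.392 + 0.535 − 0.170 − 0.132 − 0.204 − 0.147 − 0.204 − 0.215 + 0.058 + 0.080 + 0.097 + 0.089 − 0.048 = 0.935
P(none) = 1 − 0.935 = 0.065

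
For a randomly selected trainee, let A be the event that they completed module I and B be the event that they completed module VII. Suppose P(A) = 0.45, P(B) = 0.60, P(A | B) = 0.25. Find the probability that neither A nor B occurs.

P(A ∩ B) = P(B)·P(A|B) = 0.60 × 0.25 = 0.15
Inclusion–exclusion gives
P(A ∪ B) = 0.45 + 0.60 − 0.15 = 0.90
P(none) = 1 − 0.90 = 0.10

0.10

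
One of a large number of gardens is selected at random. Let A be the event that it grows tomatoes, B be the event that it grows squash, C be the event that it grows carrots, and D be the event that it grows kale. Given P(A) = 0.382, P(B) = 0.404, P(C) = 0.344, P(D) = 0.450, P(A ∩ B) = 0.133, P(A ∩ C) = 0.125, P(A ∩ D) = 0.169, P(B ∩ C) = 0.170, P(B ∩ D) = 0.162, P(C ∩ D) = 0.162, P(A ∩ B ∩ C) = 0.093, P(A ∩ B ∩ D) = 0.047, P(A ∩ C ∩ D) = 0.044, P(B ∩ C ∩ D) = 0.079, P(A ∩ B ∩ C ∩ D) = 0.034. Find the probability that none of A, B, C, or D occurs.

0.112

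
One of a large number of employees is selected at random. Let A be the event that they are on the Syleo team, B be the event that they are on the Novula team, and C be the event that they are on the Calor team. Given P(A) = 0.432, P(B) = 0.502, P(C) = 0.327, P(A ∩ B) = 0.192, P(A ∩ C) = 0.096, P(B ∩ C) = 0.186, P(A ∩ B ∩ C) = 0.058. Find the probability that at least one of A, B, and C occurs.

0.845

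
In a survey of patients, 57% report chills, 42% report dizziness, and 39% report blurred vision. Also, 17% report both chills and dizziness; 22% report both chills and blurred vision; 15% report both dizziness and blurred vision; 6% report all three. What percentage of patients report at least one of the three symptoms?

90%

P(at least one) = 57 + 42 + 39 − 17 − 22 − 15 + 6 = 90%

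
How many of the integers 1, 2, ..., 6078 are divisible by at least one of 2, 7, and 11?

⌊6078/2⌋ + ⌊6078/7⌋ + ⌊6078/11⌋ − ⌊6078/14⌋ − ⌊6078/22⌋ − ⌊6078/77⌋ + ⌊6078/154⌋ = 3039 + 868 + 552 − 434 − 276 − 78 + 39 = 3710

3710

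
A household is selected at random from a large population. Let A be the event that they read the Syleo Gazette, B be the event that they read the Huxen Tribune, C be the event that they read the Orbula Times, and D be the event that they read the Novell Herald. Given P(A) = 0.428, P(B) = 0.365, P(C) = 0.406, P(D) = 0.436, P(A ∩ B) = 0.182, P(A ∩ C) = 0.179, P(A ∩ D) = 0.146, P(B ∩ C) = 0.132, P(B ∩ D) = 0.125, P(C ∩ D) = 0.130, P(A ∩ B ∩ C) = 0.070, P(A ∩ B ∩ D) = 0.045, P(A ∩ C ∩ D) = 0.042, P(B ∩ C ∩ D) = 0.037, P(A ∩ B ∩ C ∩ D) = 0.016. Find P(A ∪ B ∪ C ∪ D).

0.919

Inclusion–exclusion gives
P(A ∪ B ∪ C ∪ D) = 0.428 + 0.365 + 0.406 + 0.436 − 0.182 − 0.179 − 0.146 − 0.132 − 0.125 − 0.130 + 0.070 + 0.045 + 0.042 + 0.037 − 0.016 = 0.919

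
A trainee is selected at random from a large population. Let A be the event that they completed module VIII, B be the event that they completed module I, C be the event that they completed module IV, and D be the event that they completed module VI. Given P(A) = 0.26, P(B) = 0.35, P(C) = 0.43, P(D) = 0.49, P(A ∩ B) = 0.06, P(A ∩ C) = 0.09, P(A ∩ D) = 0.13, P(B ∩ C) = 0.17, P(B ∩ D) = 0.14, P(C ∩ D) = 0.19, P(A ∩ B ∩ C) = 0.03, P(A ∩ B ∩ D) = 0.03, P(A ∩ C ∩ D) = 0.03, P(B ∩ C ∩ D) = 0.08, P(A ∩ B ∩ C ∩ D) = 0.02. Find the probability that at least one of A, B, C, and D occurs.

0.90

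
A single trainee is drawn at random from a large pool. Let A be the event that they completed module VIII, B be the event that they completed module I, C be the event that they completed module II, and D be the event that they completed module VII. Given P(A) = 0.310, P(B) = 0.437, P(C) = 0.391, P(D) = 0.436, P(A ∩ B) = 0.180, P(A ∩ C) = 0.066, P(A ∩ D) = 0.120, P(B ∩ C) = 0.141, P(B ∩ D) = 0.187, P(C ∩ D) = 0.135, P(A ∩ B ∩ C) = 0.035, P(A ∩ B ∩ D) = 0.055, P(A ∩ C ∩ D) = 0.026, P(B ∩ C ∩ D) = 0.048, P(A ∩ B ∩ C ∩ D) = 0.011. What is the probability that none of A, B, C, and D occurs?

0.102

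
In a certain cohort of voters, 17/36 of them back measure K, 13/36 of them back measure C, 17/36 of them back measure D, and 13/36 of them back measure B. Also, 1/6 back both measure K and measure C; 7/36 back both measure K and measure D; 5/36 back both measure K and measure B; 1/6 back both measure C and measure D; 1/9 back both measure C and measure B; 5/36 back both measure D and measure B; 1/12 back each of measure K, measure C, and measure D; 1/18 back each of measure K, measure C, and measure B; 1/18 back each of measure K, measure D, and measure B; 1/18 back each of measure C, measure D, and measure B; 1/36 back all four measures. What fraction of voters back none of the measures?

1/36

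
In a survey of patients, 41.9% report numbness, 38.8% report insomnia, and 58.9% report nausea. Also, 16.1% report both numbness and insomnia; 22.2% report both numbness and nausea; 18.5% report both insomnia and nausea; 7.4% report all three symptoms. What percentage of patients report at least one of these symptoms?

90.2%

By inclusion–exclusion:
P(union) = 41.9 + 38.8 + 58.9 − 16.1 − 22.2 − 18.5 + 7.4 = 90.2%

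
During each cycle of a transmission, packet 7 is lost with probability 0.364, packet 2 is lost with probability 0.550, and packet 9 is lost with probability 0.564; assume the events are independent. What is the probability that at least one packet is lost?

Since the events are independent, P(none) is the product of the individual non-occurrence probabilities.
P(none) = (1 − 0.364) × (1 − 0.550) × (1 − 0.564) = 0.636 × 0.450 × 0.436 = 0.1247832
P(at least one) = 1 − 0.1247832 = 0.8752168

0.8752168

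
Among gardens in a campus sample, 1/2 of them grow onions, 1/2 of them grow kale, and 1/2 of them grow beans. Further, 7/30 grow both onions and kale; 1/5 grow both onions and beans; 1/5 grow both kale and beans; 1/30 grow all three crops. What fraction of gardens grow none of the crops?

Apply inclusion-exclusion:
P(at least one) = 1/2 + 1/2 + 1/2 − 7/30 − 1/5 − 1/5 + 1/30 = 9/10
P(none) = 1 − 9/10 = 1/10

1/10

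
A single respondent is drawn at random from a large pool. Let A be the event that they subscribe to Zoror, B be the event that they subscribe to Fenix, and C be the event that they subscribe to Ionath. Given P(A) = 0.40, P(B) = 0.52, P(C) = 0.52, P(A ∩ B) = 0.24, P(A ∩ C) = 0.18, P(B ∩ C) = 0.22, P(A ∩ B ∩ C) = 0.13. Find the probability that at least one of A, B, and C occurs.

0.93

By inclusion-exclusion,
P(A ∪ B ∪ C) = 0.40 + 0.52 + 0.52 − 0.24 − 0.18 − 0.22 + 0.13 = 0.93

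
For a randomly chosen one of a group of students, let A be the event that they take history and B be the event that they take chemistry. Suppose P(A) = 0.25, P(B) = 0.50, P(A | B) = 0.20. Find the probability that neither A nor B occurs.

0.35

P(A ∩ B) = P(B)·P(A|B) = 0.50 × 0.20 = 0.10
By inclusion–exclusion:
P(A ∪ B) = 0.25 + 0.50 − 0.10 = 0.65
P(none) = 1 − 0.65 = 0.35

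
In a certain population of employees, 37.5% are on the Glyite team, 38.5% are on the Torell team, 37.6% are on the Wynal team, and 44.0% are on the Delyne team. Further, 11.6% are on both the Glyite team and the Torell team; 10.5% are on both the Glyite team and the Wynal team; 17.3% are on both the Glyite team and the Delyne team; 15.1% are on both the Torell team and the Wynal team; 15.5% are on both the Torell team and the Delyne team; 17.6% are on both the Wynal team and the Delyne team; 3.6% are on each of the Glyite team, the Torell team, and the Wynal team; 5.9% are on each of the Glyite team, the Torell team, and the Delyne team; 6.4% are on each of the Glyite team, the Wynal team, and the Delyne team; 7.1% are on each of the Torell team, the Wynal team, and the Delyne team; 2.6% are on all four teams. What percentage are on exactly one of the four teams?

41.0%

Using the inclusion–exclusion count for exactly one event:
P(exactly one) = 37.5 + 38.5 + 37.6 + 44.0 − 2·11.6 − 2·10.5 − 2·17.3 − 2·15.1 − 2·15.5 − 2·17.6 + 3·3.6 + 3·5.9 + 3·6.4 + 3·7.1 − 4·2.6 = 41.0%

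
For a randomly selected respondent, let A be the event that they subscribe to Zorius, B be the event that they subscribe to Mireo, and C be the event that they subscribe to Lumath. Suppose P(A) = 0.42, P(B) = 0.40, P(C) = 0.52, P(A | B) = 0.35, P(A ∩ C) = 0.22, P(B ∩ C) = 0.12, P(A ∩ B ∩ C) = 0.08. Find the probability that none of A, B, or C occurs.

P(A ∩ B) = P(B)·P(A|B) = 0.40 × 0.35 = 0.14
P(A ∪ B ∪ C) = 0.42 + 0.40 + 0.52 − 0.14 − 0.22 − 0.12 + 0.08 = 0.94
P(none) = 1 − 0.94 = 0.06

0.06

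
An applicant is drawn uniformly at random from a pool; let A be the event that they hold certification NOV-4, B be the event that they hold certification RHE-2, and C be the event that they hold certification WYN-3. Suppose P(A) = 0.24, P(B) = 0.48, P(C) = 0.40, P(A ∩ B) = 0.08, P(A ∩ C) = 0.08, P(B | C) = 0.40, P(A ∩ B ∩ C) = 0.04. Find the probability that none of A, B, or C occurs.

P(B ∩ C) = P(C)·P(B|C) = 0.40 × 0.40 = 0.16
By inclusion–exclusion:
P(A ∪ B ∪ C) = 0.24 + 0.48 + 0.40 − 0.08 − 0.08 − 0.16 + 0.04 = 0.84
P(none) = 1 − 0.84 = 0.16

0.16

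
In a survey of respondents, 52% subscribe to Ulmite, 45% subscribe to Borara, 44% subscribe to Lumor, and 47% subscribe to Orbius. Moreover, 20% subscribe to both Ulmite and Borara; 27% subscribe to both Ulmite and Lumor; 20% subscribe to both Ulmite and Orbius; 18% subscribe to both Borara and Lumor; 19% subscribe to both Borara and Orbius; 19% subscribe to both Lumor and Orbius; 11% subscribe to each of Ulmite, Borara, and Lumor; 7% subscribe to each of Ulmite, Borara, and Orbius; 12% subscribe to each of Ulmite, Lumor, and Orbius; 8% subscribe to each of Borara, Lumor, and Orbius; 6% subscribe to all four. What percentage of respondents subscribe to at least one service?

97%

P(at least one) = 52 + 45 + 44 + 47 − 20 − 27 − 20 − 18 − 19 − 19 + 11 + 7 + 12 + 8 − 6 = 97%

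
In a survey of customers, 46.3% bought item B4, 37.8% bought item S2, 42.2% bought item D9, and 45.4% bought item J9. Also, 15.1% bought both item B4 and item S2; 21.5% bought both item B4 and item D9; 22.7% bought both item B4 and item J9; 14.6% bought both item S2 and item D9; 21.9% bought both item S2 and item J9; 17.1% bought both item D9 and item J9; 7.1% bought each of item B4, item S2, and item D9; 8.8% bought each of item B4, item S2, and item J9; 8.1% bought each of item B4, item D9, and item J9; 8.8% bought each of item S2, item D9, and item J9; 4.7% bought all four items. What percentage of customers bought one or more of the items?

86.9%

By inclusion-exclusion,
P(≥1) = 46.3 + 37.8 + 42.2 + 45.4 − 15.1 − 21.5 − 22.7 − 14.6 − 21.9 − 17.1 + 7.1 + 8.8 + 8.1 + 8.8 − 4.7 = 86.9%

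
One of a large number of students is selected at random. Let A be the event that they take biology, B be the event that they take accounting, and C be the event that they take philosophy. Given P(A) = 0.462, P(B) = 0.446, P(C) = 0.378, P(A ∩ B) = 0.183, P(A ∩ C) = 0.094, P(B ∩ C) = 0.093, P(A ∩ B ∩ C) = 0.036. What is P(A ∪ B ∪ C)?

P(A ∪ B ∪ C) = 0.462 + 0.446 + 0.378 − 0.183 − 0.094 − 0.093 + 0.036 = 0.952

0.952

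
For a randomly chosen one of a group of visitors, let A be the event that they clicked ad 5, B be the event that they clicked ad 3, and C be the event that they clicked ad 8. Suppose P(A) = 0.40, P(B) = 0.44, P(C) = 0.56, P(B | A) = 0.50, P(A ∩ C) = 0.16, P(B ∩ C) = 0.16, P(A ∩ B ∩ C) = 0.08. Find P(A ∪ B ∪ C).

P(A ∩ B) = P(A)·P(B|A) = 0.40 × 0.50 = 0.20
By inclusion–exclusion:
P(A ∪ B ∪ C) = 0.40 + 0.44 + 0.56 − 0.20 − 0.16 − 0.16 + 0.08 = 0.96

0.96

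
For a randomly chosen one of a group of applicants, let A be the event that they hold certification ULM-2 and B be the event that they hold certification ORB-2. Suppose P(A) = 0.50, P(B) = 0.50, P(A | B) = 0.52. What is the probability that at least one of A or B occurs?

P(A ∩ B) = P(B)·P(A|B) = 0.50 × 0.52 = 0.26
P(A ∪ B) = 0.50 + 0.50 − 0.26 = 0.74

0.74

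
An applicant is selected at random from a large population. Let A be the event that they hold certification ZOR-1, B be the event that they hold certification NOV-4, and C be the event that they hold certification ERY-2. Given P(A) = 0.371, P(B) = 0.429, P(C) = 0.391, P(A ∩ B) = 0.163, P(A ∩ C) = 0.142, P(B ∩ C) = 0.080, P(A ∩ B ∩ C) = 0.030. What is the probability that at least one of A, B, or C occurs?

Using inclusion–exclusion:
P(A ∪ B ∪ C) = 0.371 + 0.429 + 0.391 − 0.163 − 0.142 − 0.080 + 0.030 = 0.836

0.836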